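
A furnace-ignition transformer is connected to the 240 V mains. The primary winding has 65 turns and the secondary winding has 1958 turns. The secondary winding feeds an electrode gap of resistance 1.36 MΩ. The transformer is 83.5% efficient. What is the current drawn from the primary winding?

I_p ≈ 0.192 A

V_s = 240 × 1958/65 = 7229.5 V.
I_s = V_s/R = 7229.5/(1.36×10^6) = 0.0053158 A.
P_out = V_s I_s = 7229.5 × 0.0053158 = 38.431 W.
P_in = P_out/η = 38.431/0.835 = 46.025 W.
I_p = P_in/V_p = 46.025/240 = 0.192 A.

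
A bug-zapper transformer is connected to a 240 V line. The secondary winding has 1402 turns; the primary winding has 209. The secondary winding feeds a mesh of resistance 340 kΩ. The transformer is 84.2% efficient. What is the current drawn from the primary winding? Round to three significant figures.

V_s = 240 × 1402/209 = 1610.0 V.
I_s = V_s/R = 1610.0/340000 = 0.0047352 A.
P_out = V_s I_s = 1610.0 × 0.0047352 = 7.6234 W.
P_in = P_out/η = 7.6234/0.842 = 9.0539 W.
I_p = P_in/V_p = 9.0539/240 = 0.0377 A.

I_p ≈ 0.0377 A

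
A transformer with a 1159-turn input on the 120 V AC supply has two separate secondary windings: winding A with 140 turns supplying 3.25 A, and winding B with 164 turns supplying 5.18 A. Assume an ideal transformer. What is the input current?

I_in ≈ 1.13 A

V_A = 120 × 140/1159 = 14.495 V; V_B = 120 × 164/1159 = 16.980 V.
P_out = V_A I_A + V_B I_B = 14.495×3.25 + 16.980×5.18 = 47.110 + 87.957 = 135.07 W.
Ideal ⇒ P_in = P_out, so I_in = P_out/V_in = 135.07/120 = 1.13 A.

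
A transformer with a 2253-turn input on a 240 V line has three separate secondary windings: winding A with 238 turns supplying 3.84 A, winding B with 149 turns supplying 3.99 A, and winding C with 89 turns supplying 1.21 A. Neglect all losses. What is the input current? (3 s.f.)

V_A = 240 × 238/2253 = 25.353 V; V_B = 240 × 149/2253 = 15.872 V; V_C = 240 × 89/2253 = 9.4807 V.
P_out = V_A I_A + V_B I_B + V_C I_C = 25.353×3.84 + 15.872×3.99 + 9.4807×1.21 = 97.355 + 63.330 + 11.472 = 172.16 W.
Ideal ⇒ P_in = P_out, so I_in = P_out/V_in = 172.16/240 = 0.717 A.

I_in ≈ 0.717 A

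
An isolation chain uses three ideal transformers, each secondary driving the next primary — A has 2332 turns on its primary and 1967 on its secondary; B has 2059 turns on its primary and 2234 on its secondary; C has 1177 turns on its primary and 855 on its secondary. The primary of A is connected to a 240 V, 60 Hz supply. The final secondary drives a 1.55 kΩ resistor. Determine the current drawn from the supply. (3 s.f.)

I_supply ≈ 0.0684 A

After A: V = 240.00 × 1967/2332 = 202.44 V.
After B: V = 202.44 × 2234/2059 = 219.64 V.
After C: V = 219.64 × 855/1177 = 159.55 V.
I_load = 159.55/1550 = 0.10294 A, so P_out = 159.55 × 0.10294 = 16.424 W.
All ideal ⇒ P_in = P_out, so I_supply = 16.424/240 = 0.0684 A.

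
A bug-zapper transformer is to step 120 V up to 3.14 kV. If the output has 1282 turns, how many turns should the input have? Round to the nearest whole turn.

N_in/N_out = V_in/V_out, so N_in = 1282 × 120/3140 = 49.0 ≈ 49 turns.

N_in = 49 turns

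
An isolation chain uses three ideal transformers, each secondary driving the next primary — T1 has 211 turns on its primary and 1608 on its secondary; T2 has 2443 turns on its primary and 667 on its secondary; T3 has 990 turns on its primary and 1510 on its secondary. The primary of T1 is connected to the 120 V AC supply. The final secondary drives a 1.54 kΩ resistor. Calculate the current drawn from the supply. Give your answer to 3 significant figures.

Secondary of T1: V = 120.00 × 1608/211 = 914.50 V.
Secondary of T2: V = 914.50 × 667/2443 = 249.68 V.
Secondary of T3: V = 249.68 × 1510/990 = 380.83 V.
I_load = 380.83/1540 = 0.24729 A, so P_out = 380.83 × 0.24729 = 94.175 W.
All ideal ⇒ P_in = P_out, so I_supply = 94.175/120 = 0.785 A.

I_supply ≈ 0.785 A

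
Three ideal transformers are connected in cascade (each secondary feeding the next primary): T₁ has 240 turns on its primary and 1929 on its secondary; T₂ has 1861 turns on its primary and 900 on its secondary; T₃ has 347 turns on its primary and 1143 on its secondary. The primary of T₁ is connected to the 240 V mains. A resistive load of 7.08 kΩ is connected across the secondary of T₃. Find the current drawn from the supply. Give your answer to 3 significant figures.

Secondary of T₁: V = 240.00 × 1929/240 = 1929.0 V.
Secondary of T₂: V = 1929.0 × 900/1861 = 932.89 V.
Secondary of T₃: V = 932.89 × 1143/347 = 3072.9 V.
I_load = 3072.9/7080 = 0.43402 A, so P_out = 3072.9 × 0.43402 = 1333.7 W.
All ideal ⇒ P_in = P_out, so I_supply = 1333.7/240 = 5.56 A.

I_supply ≈ 5.56 A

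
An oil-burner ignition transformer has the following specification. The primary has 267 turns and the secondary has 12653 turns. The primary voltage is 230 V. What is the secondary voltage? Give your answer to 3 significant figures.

V_s ≈ 10900 V

V_s/V_p = N_s/N_p, so V_s = 230 × 12653/267 = 10900 V.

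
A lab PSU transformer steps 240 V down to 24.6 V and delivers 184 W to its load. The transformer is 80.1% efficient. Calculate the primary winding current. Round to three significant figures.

P_in = P_out/η = 184/0.801 = 229.71 W.
I_p = P_in/V_p = 229.71/240 = 0.957 A.

I_p ≈ 0.957 A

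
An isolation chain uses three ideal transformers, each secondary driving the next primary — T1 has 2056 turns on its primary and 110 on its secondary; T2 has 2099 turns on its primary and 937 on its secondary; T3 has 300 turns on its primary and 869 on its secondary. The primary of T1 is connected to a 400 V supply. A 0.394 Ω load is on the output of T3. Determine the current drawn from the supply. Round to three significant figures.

Secondary of T1: V = 400.00 × 110/2056 = 21.401 V.
Secondary of T2: V = 21.401 × 937/2099 = 9.5534 V.
Secondary of T3: V = 9.5534 × 869/300 = 27.673 V.
I_load = 27.673/0.394 = 70.236 A, so P_out = 27.673 × 70.236 = 1943.6 W.
All ideal ⇒ P_in = P_out, so I_supply = 1943.6/400 = 4.86 A.

I_supply ≈ 4.86 A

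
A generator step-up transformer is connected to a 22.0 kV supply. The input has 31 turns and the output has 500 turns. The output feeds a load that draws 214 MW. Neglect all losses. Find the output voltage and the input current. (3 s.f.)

V_out = V_in × N_out/N_in = 22000 × 500/31 = 354840 V.
I_out = P/V_out = 2.14×10^8/354840 = 603.09 A.
I_in = I_out × N_out/N_in = 603.09 × 500/31 = 9730 A.

V_out ≈ 355000 V, I_in ≈ 9730 A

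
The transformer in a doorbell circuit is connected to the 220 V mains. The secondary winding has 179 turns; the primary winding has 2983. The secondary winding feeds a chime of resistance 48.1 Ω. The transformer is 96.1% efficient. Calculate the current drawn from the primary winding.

V_s = 220 × 179/2983 = 13.201 V.
I_s = V_s/R = 13.201/48.1 = 0.27446 A.
P_out = V_s I_s = 13.201 × 0.27446 = 3.6233 W.
P_in = P_out/η = 3.6233/0.961 = 3.7703 W.
I_p = P_in/V_p = 3.7703/220 = 0.0171 A.

I_p ≈ 0.0171 A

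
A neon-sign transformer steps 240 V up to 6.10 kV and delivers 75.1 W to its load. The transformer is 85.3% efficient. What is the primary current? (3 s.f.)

P_in = P_out/η = 75.1/0.853 = 88.042 W.
I_p = P_in/V_p = 88.042/240 = 0.367 A.

I_p ≈ 0.367 A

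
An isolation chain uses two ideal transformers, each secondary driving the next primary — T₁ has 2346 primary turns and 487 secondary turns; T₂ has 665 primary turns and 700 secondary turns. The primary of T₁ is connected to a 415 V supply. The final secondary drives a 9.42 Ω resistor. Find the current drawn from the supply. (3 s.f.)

I_supply ≈ 2.10 A

After T₁: V = 415.00 × 487/2346 = 86.149 V.
After T₂: V = 86.149 × 700/665 = 90.683 V.
I_load = 90.683/9.42 = 9.6266 A, so P_out = 90.683 × 9.6266 = 872.97 W.
All ideal ⇒ P_in = P_out, so I_supply = 872.97/415 = 2.10 A.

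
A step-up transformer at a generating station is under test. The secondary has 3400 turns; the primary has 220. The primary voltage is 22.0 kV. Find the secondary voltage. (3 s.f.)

V_s ≈ 340000 V

V_s/V_p = N_s/N_p, so V_s = 22000 × 3400/220 = 340000 V.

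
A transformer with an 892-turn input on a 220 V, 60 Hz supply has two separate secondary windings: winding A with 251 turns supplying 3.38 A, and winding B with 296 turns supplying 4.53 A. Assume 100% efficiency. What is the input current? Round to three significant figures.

I_in ≈ 2.45 A

V_A = 220 × 251/892 = 61.906 V; V_B = 220 × 296/892 = 73.004 V.
P_out = V_A I_A + V_B I_B = 61.906×3.38 + 73.004×4.53 = 209.24 + 330.71 = 539.95 W.
Ideal ⇒ P_in = P_out, so I_in = P_out/V_in = 539.95/220 = 2.45 A.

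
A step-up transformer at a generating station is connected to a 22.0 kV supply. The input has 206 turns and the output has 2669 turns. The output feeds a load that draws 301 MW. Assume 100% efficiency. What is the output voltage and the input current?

V_out ≈ 285000 V, I_in ≈ 13700 A

V_out = V_in × N_out/N_in = 22000 × 2669/206 = 285040 V.
I_out = P/V_out = 3.01×10^8/285040 = 1056.0 A.
I_in = I_out × N_out/N_in = 1056.0 × 2669/206 = 13700 A.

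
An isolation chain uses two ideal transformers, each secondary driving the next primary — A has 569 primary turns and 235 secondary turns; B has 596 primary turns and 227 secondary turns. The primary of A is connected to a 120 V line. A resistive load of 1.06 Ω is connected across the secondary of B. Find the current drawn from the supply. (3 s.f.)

I_supply ≈ 2.80 A

Secondary of A: V = 120.00 × 235/569 = 49.561 V.
Secondary of B: V = 49.561 × 227/596 = 18.876 V.
I_load = 18.876/1.06 = 17.808 A, so P_out = 18.876 × 17.808 = 336.15 W.
All ideal ⇒ P_in = P_out, so I_supply = 336.15/120 = 2.80 A.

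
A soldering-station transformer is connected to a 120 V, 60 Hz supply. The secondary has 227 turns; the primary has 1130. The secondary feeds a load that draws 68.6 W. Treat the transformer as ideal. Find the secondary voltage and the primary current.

V_s = V_p × N_s/N_p = 120 × 227/1130 = 24.106 V.
I_s = P/V_s = 68.6/24.106 = 2.8457 A.
I_p = I_s × N_s/N_p = 2.8457 × 227/1130 = 0.572 A.

V_s ≈ 24.1 V, I_p ≈ 0.572 A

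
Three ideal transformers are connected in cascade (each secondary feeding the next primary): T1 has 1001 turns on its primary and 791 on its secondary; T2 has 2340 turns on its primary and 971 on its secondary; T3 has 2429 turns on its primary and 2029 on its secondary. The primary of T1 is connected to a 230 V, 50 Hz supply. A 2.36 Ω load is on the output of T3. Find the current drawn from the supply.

Secondary of T1: V = 230.00 × 791/1001 = 181.75 V.
Secondary of T2: V = 181.75 × 971/2340 = 75.418 V.
Secondary of T3: V = 75.418 × 2029/2429 = 62.998 V.
I_load = 62.998/2.36 = 26.694 A, so P_out = 62.998 × 26.694 = 1681.7 W.
All ideal ⇒ P_in = P_out, so I_supply = 1681.7/230 = 7.31 A.

I_supply ≈ 7.31 A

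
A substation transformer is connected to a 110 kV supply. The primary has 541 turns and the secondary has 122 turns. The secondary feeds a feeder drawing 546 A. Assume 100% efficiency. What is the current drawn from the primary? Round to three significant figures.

I_p ≈ 123 A

For an ideal transformer I_p N_p = I_s N_s, so I_p = 546 × 122/541 = 123 A.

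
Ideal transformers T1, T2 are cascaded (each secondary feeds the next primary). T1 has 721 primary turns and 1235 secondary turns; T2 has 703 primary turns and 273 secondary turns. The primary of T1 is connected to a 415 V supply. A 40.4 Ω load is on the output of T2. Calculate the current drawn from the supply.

After T1: V = 415.00 × 1235/721 = 710.85 V.
After T2: V = 710.85 × 273/703 = 276.05 V.
I_load = 276.05/40.4 = 6.8329 A, so P_out = 276.05 × 6.8329 = 1886.2 W.
All ideal ⇒ P_in = P_out, so I_supply = 1886.2/415 = 4.55 A.

I_supply ≈ 4.55 A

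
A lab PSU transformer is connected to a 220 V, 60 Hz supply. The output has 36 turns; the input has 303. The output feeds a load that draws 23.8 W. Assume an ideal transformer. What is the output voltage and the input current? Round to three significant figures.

V_out = V_in × N_out/N_in = 220 × 36/303 = 26.139 V.
I_out = P/V_out = 23.8/26.139 = 0.91053 A.
I_in = I_out × N_out/N_in = 0.91053 × 36/303 = 0.108 A.

V_out ≈ 26.1 V, I_in ≈ 0.108 A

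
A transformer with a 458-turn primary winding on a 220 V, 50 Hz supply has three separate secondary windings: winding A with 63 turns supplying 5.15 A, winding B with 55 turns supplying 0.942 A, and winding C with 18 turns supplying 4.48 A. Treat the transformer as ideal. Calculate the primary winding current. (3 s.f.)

I_p ≈ 0.998 A

V_A = 220 × 63/458 = 30.262 V; V_B = 220 × 55/458 = 26.419 V; V_C = 220 × 18/458 = 8.6463 V.
P_out = V_A I_A + V_B I_B + V_C I_C = 30.262×5.15 + 26.419×0.942 + 8.6463×4.48 = 155.85 + 24.887 + 38.735 = 219.47 W.
Ideal ⇒ P_in = P_out, so I_p = P_out/V_p = 219.47/220 = 0.998 A.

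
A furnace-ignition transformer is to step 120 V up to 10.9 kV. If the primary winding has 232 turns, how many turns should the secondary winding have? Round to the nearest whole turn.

N_s = 21073 turns

N_s/N_p = V_s/V_p, so N_s = 232 × 10900/120 = 21073.3 ≈ 21073 turns.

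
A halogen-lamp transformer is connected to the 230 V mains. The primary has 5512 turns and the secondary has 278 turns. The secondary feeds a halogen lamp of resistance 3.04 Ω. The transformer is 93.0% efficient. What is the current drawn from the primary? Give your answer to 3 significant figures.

V_s = 230 × 278/5512 = 11.600 V.
I_s = V_s/R = 11.600/3.04 = 3.8158 A.
P_out = V_s I_s = 11.600 × 3.8158 = 44.264 W.
P_in = P_out/η = 44.264/0.930 = 47.596 W.
I_p = P_in/V_p = 47.596/230 = 0.207 A.

I_p ≈ 0.207 A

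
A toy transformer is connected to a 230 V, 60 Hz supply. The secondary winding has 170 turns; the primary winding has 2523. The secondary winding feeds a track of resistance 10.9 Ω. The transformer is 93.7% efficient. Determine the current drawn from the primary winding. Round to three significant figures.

I_p ≈ 0.102 A

V_s = 230 × 170/2523 = 15.497 V.
I_s = V_s/R = 15.497/10.9 = 1.4218 A.
P_out = V_s I_s = 15.497 × 1.4218 = 22.034 W.
P_in = P_out/η = 22.034/0.937 = 23.515 W.
I_p = P_in/V_p = 23.515/230 = 0.102 A.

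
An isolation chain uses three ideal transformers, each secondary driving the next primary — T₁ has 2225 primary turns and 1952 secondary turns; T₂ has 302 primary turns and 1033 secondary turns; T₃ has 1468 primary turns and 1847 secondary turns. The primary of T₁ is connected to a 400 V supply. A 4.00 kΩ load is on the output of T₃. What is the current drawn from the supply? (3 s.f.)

Secondary of T₁: V = 400.00 × 1952/2225 = 350.92 V.
Secondary of T₂: V = 350.92 × 1033/302 = 1200.3 V.
Secondary of T₃: V = 1200.3 × 1847/1468 = 1510.2 V.
I_load = 1510.2/4000 = 0.37756 A, so P_out = 1510.2 × 0.37756 = 570.20 W.
All ideal ⇒ P_in = P_out, so I_supply = 570.20/400 = 1.43 A.

I_supply ≈ 1.43 A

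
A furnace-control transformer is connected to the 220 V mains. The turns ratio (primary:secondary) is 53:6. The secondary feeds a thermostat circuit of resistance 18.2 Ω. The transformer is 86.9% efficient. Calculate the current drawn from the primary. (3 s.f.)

V_s = 220 × 6/53 = 24.906 V.
I_s = V_s/R = 24.906/18.2 = 1.3684 A.
P_out = V_s I_s = 24.906 × 1.3684 = 34.082 W.
P_in = P_out/η = 34.082/0.869 = 39.220 W.
I_p = P_in/V_p = 39.220/220 = 0.178 A.

I_p ≈ 0.178 A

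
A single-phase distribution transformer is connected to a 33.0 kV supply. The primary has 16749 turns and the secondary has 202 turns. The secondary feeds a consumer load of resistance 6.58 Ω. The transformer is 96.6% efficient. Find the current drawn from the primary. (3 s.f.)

V_s = 33000 × 202/16749 = 397.99 V.
I_s = V_s/R = 397.99/6.58 = 60.485 A.
P_out = V_s I_s = 397.99 × 60.485 = 24073 W.
P_in = P_out/η = 24073/0.966 = 24920 W.
I_p = P_in/V_p = 24920/33000 = 0.755 A.

I_p ≈ 0.755 A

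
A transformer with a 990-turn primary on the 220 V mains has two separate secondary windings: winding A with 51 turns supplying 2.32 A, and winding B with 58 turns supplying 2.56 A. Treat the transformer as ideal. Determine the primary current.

V_A = 220 × 51/990 = 11.333 V; V_B = 220 × 58/990 = 12.889 V.
P_out = V_A I_A + V_B I_B = 11.333×2.32 + 12.889×2.56 = 26.293 + 32.996 = 59.289 W.
Ideal ⇒ P_in = P_out, so I_p = P_out/V_p = 59.289/220 = 0.269 A.

I_p ≈ 0.269 A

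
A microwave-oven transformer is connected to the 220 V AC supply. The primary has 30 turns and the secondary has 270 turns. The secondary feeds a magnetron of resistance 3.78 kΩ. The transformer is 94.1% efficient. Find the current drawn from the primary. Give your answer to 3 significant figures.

I_p ≈ 5.01 A

V_s = 220 × 270/30 = 1980.0 V.
I_s = V_s/R = 1980.0/3780 = 0.52381 A.
P_out = V_s I_s = 1980.0 × 0.52381 = 1037.1 W.
P_in = P_out/η = 1037.1/0.941 = 1102.2 W.
I_p = P_in/V_p = 1102.2/220 = 5.01 A.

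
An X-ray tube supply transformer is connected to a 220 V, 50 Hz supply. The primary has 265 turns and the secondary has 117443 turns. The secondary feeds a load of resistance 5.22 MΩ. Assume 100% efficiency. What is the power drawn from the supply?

V_s = V_p × N_s/N_p = 220 × 117443/265 = 97500 V.
I_s = V_s/R = 97500/(5.22×10^6) = 0.018678 A.
I_p = I_s × N_s/N_p = 0.018678 × 117443/265 = 8.2778 A.
P = V_p I_p = 220 × 8.2778 = 1820 W.

P ≈ 1820 W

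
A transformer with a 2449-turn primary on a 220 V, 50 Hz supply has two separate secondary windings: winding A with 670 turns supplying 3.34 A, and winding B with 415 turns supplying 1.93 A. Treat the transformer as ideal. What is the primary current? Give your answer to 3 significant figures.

V_A = 220 × 670/2449 = 60.188 V; V_B = 220 × 415/2449 = 37.281 V.
P_out = V_A I_A + V_B I_B = 60.188×3.34 + 37.281×1.93 = 201.03 + 71.951 = 272.98 W.
Ideal ⇒ P_in = P_out, so I_p = P_out/V_p = 272.98/220 = 1.24 A.

I_p ≈ 1.24 A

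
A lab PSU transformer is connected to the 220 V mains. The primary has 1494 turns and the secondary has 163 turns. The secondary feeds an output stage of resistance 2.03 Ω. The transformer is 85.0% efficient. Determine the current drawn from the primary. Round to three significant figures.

V_s = 220 × 163/1494 = 24.003 V.
I_s = V_s/R = 24.003/2.03 = 11.824 A.
P_out = V_s I_s = 24.003 × 11.824 = 283.81 W.
P_in = P_out/η = 283.81/0.850 = 333.89 W.
I_p = P_in/V_p = 333.89/220 = 1.52 A.

I_p ≈ 1.52 A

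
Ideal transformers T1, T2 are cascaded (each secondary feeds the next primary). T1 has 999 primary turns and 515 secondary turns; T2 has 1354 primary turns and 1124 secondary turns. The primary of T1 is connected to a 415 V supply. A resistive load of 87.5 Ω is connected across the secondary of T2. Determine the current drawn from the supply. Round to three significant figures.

Secondary of T1: V = 415.00 × 515/999 = 213.94 V.
Secondary of T2: V = 213.94 × 1124/1354 = 177.60 V.
I_load = 177.60/87.5 = 2.0297 A, so P_out = 177.60 × 2.0297 = 360.47 W.
All ideal ⇒ P_in = P_out, so I_supply = 360.47/415 = 0.869 A.

I_supply ≈ 0.869 A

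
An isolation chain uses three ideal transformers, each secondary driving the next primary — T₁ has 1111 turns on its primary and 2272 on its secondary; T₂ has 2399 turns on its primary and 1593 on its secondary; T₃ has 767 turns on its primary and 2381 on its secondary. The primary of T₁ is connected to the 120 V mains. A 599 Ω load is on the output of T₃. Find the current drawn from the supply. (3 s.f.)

I_supply ≈ 3.56 A

Secondary of T₁: V = 120.00 × 2272/1111 = 245.40 V.
Secondary of T₂: V = 245.40 × 1593/2399 = 162.95 V.
Secondary of T₃: V = 162.95 × 2381/767 = 505.85 V.
I_load = 505.85/599 = 0.84450 A, so P_out = 505.85 × 0.84450 = 427.19 W.
All ideal ⇒ P_in = P_out, so I_supply = 427.19/120 = 3.56 A.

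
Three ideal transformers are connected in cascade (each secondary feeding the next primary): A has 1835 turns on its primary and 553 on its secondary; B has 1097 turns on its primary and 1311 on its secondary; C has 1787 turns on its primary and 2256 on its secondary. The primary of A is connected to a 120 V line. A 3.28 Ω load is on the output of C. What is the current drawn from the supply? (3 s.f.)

I_supply ≈ 7.56 A

After A: V = 120.00 × 553/1835 = 36.163 V.
After B: V = 36.163 × 1311/1097 = 43.218 V.
After C: V = 43.218 × 2256/1787 = 54.561 V.
I_load = 54.561/3.28 = 16.634 A, so P_out = 54.561 × 16.634 = 907.59 W.
All ideal ⇒ P_in = P_out, so I_supply = 907.59/120 = 7.56 A.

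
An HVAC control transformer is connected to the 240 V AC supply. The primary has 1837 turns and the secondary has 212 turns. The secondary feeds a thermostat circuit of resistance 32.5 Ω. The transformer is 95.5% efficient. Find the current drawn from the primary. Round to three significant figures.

I_p ≈ 0.103 A

V_s = 240 × 212/1837 = 27.697 V.
I_s = V_s/R = 27.697/32.5 = 0.85223 A.
P_out = V_s I_s = 27.697 × 0.85223 = 23.604 W.
P_in = P_out/η = 23.604/0.955 = 24.717 W.
I_p = P_in/V_p = 24.717/240 = 0.103 A.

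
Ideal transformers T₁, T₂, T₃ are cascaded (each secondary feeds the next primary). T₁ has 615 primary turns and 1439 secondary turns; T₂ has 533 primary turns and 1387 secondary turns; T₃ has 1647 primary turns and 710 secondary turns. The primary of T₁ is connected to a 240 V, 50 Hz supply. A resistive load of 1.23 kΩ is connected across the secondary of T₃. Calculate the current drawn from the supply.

I_supply ≈ 1.34 A

After T₁: V = 240.00 × 1439/615 = 561.56 V.
After T₂: V = 561.56 × 1387/533 = 1461.3 V.
After T₃: V = 1461.3 × 710/1647 = 629.96 V.
I_load = 629.96/1230 = 0.51216 A, so P_out = 629.96 × 0.51216 = 322.64 W.
All ideal ⇒ P_in = P_out, so I_supply = 322.64/240 = 1.34 A.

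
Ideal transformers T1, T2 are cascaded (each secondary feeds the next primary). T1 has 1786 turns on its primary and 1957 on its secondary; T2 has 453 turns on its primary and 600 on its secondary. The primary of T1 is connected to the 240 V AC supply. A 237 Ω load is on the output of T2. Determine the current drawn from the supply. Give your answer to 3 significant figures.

After T1: V = 240.00 × 1957/1786 = 262.98 V.
After T2: V = 262.98 × 600/453 = 348.32 V.
I_load = 348.32/237 = 1.4697 A, so P_out = 348.32 × 1.4697 = 511.92 W.
All ideal ⇒ P_in = P_out, so I_supply = 511.92/240 = 2.13 A.

I_supply ≈ 2.13 A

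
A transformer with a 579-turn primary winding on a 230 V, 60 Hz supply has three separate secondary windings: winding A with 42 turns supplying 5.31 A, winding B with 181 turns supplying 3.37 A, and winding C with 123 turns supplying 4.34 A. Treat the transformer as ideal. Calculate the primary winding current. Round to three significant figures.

I_p ≈ 2.36 A

V_A = 230 × 42/579 = 16.684 V; V_B = 230 × 181/579 = 71.900 V; V_C = 230 × 123/579 = 48.860 V.
P_out = V_A I_A + V_B I_B + V_C I_C = 16.684×5.31 + 71.900×3.37 + 48.860×4.34 = 88.592 + 242.30 + 212.05 = 542.95 W.
Ideal ⇒ P_in = P_out, so I_p = P_out/V_p = 542.95/230 = 2.36 A.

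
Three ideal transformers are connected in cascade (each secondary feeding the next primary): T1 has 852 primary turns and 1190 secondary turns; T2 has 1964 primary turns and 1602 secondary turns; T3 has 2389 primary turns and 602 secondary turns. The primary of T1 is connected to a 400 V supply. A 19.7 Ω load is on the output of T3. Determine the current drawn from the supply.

I_supply ≈ 1.67 A

Secondary of T1: V = 400.00 × 1190/852 = 558.69 V.
Secondary of T2: V = 558.69 × 1602/1964 = 455.71 V.
Secondary of T3: V = 455.71 × 602/2389 = 114.83 V.
I_load = 114.83/19.7 = 5.8291 A, so P_out = 114.83 × 5.8291 = 669.38 W.
All ideal ⇒ P_in = P_out, so I_supply = 669.38/400 = 1.67 A.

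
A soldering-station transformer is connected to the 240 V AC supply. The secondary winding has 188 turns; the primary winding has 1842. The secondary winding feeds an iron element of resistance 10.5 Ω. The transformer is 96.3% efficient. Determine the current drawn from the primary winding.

V_s = 240 × 188/1842 = 24.495 V.
I_s = V_s/R = 24.495/10.5 = 2.3329 A.
P_out = V_s I_s = 24.495 × 2.3329 = 57.144 W.
P_in = P_out/η = 57.144/0.963 = 59.339 W.
I_p = P_in/V_p = 59.339/240 = 0.247 A.

I_p ≈ 0.247 A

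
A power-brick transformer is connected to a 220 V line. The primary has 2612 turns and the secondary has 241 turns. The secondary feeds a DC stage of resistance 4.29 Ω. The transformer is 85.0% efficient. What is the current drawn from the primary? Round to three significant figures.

I_p ≈ 0.514 A

V_s = 220 × 241/2612 = 20.299 V.
I_s = V_s/R = 20.299/4.29 = 4.7316 A.
P_out = V_s I_s = 20.299 × 4.7316 = 96.045 W.
P_in = P_out/η = 96.045/0.850 = 112.99 W.
I_p = P_in/V_p = 112.99/220 = 0.514 A.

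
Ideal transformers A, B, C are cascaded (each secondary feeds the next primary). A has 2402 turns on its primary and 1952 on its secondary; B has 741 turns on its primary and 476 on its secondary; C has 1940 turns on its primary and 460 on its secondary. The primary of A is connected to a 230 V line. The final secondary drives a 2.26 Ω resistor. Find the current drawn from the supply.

I_supply ≈ 1.56 A

After A: V = 230.00 × 1952/2402 = 186.91 V.
After B: V = 186.91 × 476/741 = 120.07 V.
After C: V = 120.07 × 460/1940 = 28.469 V.
I_load = 28.469/2.26 = 12.597 A, so P_out = 28.469 × 12.597 = 358.63 W.
All ideal ⇒ P_in = P_out, so I_supply = 358.63/230 = 1.56 A.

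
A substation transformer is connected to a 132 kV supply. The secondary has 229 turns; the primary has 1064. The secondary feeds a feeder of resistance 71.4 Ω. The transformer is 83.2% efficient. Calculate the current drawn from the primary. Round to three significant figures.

I_p ≈ 103 A

V_s = 132000 × 229/1064 = 28410 V.
I_s = V_s/R = 28410/71.4 = 397.90 A.
P_out = V_s I_s = 28410 × 397.90 = 1.1304×10^7 W.
P_in = P_out/η = 1.1304×10^7/0.832 = 1.3587×10^7 W.
I_p = P_in/V_p = 1.3587×10^7/132000 = 103 A.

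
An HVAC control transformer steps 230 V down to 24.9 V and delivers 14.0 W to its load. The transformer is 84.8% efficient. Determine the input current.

P_in = P_out/η = 14.0/0.848 = 16.509 W.
I_in = P_in/V_in = 16.509/230 = 0.0718 A.

I_in ≈ 0.0718 A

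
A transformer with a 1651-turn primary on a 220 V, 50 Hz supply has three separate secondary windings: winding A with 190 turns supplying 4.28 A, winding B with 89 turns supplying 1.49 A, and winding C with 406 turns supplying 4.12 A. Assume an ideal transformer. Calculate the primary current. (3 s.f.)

V_A = 220 × 190/1651 = 25.318 V; V_B = 220 × 89/1651 = 11.859 V; V_C = 220 × 406/1651 = 54.101 V.
P_out = V_A I_A + V_B I_B + V_C I_C = 25.318×4.28 + 11.859×1.49 + 54.101×4.12 = 108.36 + 17.671 + 222.89 = 348.93 W.
Ideal ⇒ P_in = P_out, so I_p = P_out/V_p = 348.93/220 = 1.59 A.

I_p ≈ 1.59 A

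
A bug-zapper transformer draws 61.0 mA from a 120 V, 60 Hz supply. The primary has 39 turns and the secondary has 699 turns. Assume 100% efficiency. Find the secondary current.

I_s/I_p = N_p/N_s, so I_s = 0.0610 × 39/699 = 0.00340 A.

I_s ≈ 0.00340 A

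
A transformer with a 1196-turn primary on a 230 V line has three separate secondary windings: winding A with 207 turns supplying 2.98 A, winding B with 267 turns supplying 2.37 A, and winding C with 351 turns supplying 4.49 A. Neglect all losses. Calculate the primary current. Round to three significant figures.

V_A = 230 × 207/1196 = 39.808 V; V_B = 230 × 267/1196 = 51.346 V; V_C = 230 × 351/1196 = 67.500 V.
P_out = V_A I_A + V_B I_B + V_C I_C = 39.808×2.98 + 51.346×2.37 + 67.500×4.49 = 118.63 + 121.69 + 303.07 = 543.39 W.
Ideal ⇒ P_in = P_out, so I_p = P_out/V_p = 543.39/230 = 2.36 A.

I_p ≈ 2.36 A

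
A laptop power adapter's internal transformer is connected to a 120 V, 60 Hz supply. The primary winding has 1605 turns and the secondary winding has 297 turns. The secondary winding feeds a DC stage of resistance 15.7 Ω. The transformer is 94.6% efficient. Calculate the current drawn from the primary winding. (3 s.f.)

I_p ≈ 0.277 A

V_s = 120 × 297/1605 = 22.206 V.
I_s = V_s/R = 22.206/15.7 = 1.4144 A.
P_out = V_s I_s = 22.206 × 1.4144 = 31.407 W.
P_in = P_out/η = 31.407/0.946 = 33.200 W.
I_p = P_in/V_p = 33.200/120 = 0.277 A.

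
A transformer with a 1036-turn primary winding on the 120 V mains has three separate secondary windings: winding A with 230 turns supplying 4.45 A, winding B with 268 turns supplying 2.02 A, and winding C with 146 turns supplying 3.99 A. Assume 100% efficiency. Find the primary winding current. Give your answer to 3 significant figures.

V_A = 120 × 230/1036 = 26.641 V; V_B = 120 × 268/1036 = 31.042 V; V_C = 120 × 146/1036 = 16.911 V.
P_out = V_A I_A + V_B I_B + V_C I_C = 26.641×4.45 + 31.042×2.02 + 16.911×3.99 = 118.55 + 62.706 + 67.476 = 248.73 W.
Ideal ⇒ P_in = P_out, so I_p = P_out/V_p = 248.73/120 = 2.07 A.

I_p ≈ 2.07 A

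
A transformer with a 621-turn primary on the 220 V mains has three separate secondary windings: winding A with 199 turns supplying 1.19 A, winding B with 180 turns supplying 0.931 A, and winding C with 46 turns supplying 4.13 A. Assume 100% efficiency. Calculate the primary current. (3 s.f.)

I_p ≈ 0.957 A

V_A = 220 × 199/621 = 70.499 V; V_B = 220 × 180/621 = 63.768 V; V_C = 220 × 46/621 = 16.296 V.
P_out = V_A I_A + V_B I_B + V_C I_C = 70.499×1.19 + 63.768×0.931 + 16.296×4.13 = 83.894 + 59.368 + 67.304 = 210.57 W.
Ideal ⇒ P_in = P_out, so I_p = P_out/V_p = 210.57/220 = 0.957 A.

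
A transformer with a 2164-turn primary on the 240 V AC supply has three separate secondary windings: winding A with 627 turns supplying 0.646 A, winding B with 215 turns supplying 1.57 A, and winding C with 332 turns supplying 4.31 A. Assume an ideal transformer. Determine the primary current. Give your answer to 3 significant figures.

V_A = 240 × 627/2164 = 69.538 V; V_B = 240 × 215/2164 = 23.845 V; V_C = 240 × 332/2164 = 36.821 V.
P_out = V_A I_A + V_B I_B + V_C I_C = 69.538×0.646 + 23.845×1.57 + 36.821×4.31 = 44.921 + 37.436 + 158.70 = 241.05 W.
Ideal ⇒ P_in = P_out, so I_p = P_out/V_p = 241.05/240 = 1.00 A.

I_p ≈ 1.00 A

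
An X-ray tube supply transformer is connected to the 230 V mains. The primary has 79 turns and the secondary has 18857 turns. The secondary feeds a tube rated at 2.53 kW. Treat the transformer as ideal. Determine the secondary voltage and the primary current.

V_s = V_p × N_s/N_p = 230 × 18857/79 = 54900 V.
I_s = P/V_s = 2530/54900 = 0.046084 A.
I_p = I_s × N_s/N_p = 0.046084 × 18857/79 = 11.0 A.

V_s ≈ 54900 V, I_p ≈ 11.0 A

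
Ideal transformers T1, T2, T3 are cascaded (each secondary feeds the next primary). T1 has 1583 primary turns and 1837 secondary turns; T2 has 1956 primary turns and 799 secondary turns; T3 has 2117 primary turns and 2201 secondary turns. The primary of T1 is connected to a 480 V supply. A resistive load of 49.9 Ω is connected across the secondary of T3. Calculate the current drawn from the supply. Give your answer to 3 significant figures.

I_supply ≈ 2.34 A

Secondary of T1: V = 480.00 × 1837/1583 = 557.02 V.
Secondary of T2: V = 557.02 × 799/1956 = 227.53 V.
Secondary of T3: V = 227.53 × 2201/2117 = 236.56 V.
I_load = 236.56/49.9 = 4.7407 A, so P_out = 236.56 × 4.7407 = 1121.5 W.
All ideal ⇒ P_in = P_out, so I_supply = 1121.5/480 = 2.34 A.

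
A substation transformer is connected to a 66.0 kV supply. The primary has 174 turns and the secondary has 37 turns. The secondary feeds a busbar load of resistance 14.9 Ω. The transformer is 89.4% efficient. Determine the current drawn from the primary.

V_s = 66000 × 37/174 = 14034 V.
I_s = V_s/R = 14034/14.9 = 941.91 A.
P_out = V_s I_s = 14034 × 941.91 = 1.3219×10^7 W.
P_in = P_out/η = 1.3219×10^7/0.894 = 1.4787×10^7 W.
I_p = P_in/V_p = 1.4787×10^7/66000 = 224 A.

I_p ≈ 224 A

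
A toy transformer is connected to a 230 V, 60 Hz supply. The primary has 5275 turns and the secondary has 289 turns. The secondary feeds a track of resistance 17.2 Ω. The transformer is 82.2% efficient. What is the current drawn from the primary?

V_s = 230 × 289/5275 = 12.601 V.
I_s = V_s/R = 12.601/17.2 = 0.73261 A.
P_out = V_s I_s = 12.601 × 0.73261 = 9.2316 W.
P_in = P_out/η = 9.2316/0.822 = 11.231 W.
I_p = P_in/V_p = 11.231/230 = 0.0488 A.

I_p ≈ 0.0488 A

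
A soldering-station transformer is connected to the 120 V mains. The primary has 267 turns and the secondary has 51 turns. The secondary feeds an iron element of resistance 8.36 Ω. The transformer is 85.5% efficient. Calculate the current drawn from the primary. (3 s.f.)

I_p ≈ 0.613 A

V_s = 120 × 51/267 = 22.921 V.
I_s = V_s/R = 22.921/8.36 = 2.7418 A.
P_out = V_s I_s = 22.921 × 2.7418 = 62.845 W.
P_in = P_out/η = 62.845/0.855 = 73.503 W.
I_p = P_in/V_p = 73.503/120 = 0.613 A.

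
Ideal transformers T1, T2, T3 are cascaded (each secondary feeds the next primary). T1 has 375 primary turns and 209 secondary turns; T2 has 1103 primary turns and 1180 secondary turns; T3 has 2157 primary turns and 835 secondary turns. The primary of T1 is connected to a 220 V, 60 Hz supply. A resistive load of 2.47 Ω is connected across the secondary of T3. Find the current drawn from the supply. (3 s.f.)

I_supply ≈ 4.75 A

Secondary of T1: V = 220.00 × 209/375 = 122.61 V.
Secondary of T2: V = 122.61 × 1180/1103 = 131.17 V.
Secondary of T3: V = 131.17 × 835/2157 = 50.779 V.
I_load = 50.779/2.47 = 20.558 A, so P_out = 50.779 × 20.558 = 1043.9 W.
All ideal ⇒ P_in = P_out, so I_supply = 1043.9/220 = 4.75 A.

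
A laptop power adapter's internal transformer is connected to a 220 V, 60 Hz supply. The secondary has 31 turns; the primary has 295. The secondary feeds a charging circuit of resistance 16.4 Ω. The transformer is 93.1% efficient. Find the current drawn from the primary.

V_s = 220 × 31/295 = 23.119 V.
I_s = V_s/R = 23.119/16.4 = 1.4097 A.
P_out = V_s I_s = 23.119 × 1.4097 = 32.590 W.
P_in = P_out/η = 32.590/0.931 = 35.005 W.
I_p = P_in/V_p = 35.005/220 = 0.159 A.

I_p ≈ 0.159 A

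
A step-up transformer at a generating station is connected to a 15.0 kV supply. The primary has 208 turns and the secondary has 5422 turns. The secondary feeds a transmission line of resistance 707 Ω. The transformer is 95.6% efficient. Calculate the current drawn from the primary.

V_s = 15000 × 5422/208 = 391010 V.
I_s = V_s/R = 391010/707 = 553.05 A.
P_out = V_s I_s = 391010 × 553.05 = 2.1625×10^8 W.
P_in = P_out/η = 2.1625×10^8/0.956 = 2.2620×10^8 W.
I_p = P_in/V_p = 2.2620×10^8/15000 = 15100 A.

I_p ≈ 15100 A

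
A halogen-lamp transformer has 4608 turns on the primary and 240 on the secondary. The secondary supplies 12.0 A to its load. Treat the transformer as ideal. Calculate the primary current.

I_p ≈ 0.625 A

For an ideal transformer I_p/I_s = N_s/N_p, so I_p = 12.0 × 240/4608 = 0.625 A.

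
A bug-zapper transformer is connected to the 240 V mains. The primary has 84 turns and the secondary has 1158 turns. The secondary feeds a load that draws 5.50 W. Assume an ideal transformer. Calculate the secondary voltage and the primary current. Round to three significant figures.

V_s = V_p × N_s/N_p = 240 × 1158/84 = 3308.6 V.
I_s = P/V_s = 5.50/3308.6 = 0.0016623 A.
I_p = I_s × N_s/N_p = 0.0016623 × 1158/84 = 0.0229 A.

V_s ≈ 3310 V, I_p ≈ 0.0229 A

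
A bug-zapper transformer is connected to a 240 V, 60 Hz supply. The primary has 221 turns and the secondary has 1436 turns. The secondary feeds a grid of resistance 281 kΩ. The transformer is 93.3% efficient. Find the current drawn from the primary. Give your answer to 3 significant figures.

V_s = 240 × 1436/221 = 1559.5 V.
I_s = V_s/R = 1559.5/281000 = 0.0055497 A.
P_out = V_s I_s = 1559.5 × 0.0055497 = 8.6545 W.
P_in = P_out/η = 8.6545/0.933 = 9.2760 W.
I_p = P_in/V_p = 9.2760/240 = 0.0386 A.

I_p ≈ 0.0386 A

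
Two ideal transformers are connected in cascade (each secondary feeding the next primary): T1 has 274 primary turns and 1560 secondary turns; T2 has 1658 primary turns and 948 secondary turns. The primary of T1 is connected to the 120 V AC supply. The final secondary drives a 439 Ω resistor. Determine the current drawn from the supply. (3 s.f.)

I_supply ≈ 2.90 A

After T1: V = 120.00 × 1560/274 = 683.21 V.
After T2: V = 683.21 × 948/1658 = 390.64 V.
I_load = 390.64/439 = 0.88985 A, so P_out = 390.64 × 0.88985 = 347.61 W.
All ideal ⇒ P_in = P_out, so I_supply = 347.61/120 = 2.90 A.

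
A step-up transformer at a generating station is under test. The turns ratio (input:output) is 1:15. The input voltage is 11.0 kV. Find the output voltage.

V_out/V_in = N_out/N_in, so V_out = 11000 × 15/1 = 165000 V.

V_out ≈ 165000 V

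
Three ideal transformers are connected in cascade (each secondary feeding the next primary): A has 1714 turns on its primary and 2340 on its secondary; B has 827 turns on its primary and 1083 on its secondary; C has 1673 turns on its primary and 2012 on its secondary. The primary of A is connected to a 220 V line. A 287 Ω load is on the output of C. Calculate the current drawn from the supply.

I_supply ≈ 3.54 A

After A: V = 220.00 × 2340/1714 = 300.35 V.
After B: V = 300.35 × 1083/827 = 393.32 V.
After C: V = 393.32 × 2012/1673 = 473.02 V.
I_load = 473.02/287 = 1.6482 A, so P_out = 473.02 × 1.6482 = 779.62 W.
All ideal ⇒ P_in = P_out, so I_supply = 779.62/220 = 3.54 A.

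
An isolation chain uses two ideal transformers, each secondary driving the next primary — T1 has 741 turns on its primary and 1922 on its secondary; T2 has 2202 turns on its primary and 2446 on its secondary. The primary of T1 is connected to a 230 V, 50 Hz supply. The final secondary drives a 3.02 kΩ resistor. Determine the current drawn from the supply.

Secondary of T1: V = 230.00 × 1922/741 = 596.57 V.
Secondary of T2: V = 596.57 × 2446/2202 = 662.68 V.
I_load = 662.68/3020 = 0.21943 A, so P_out = 662.68 × 0.21943 = 145.41 W.
All ideal ⇒ P_in = P_out, so I_supply = 145.41/230 = 0.632 A.

I_supply ≈ 0.632 A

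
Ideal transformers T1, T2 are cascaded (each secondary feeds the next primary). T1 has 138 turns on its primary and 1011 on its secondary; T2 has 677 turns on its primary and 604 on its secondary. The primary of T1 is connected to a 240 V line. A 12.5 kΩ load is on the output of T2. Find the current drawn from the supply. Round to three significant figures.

Secondary of T1: V = 240.00 × 1011/138 = 1758.3 V.
Secondary of T2: V = 1758.3 × 604/677 = 1568.7 V.
I_load = 1568.7/12500 = 0.12549 A, so P_out = 1568.7 × 0.12549 = 196.86 W.
All ideal ⇒ P_in = P_out, so I_supply = 196.86/240 = 0.820 A.

I_supply ≈ 0.820 A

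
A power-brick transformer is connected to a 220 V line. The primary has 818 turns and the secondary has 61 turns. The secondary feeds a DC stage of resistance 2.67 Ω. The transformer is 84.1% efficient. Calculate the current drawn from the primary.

V_s = 220 × 61/818 = 16.406 V.
I_s = V_s/R = 16.406/2.67 = 6.1445 A.
P_out = V_s I_s = 16.406 × 6.1445 = 100.81 W.
P_in = P_out/η = 100.81/0.841 = 119.86 W.
I_p = P_in/V_p = 119.86/220 = 0.545 A.

I_p ≈ 0.545 A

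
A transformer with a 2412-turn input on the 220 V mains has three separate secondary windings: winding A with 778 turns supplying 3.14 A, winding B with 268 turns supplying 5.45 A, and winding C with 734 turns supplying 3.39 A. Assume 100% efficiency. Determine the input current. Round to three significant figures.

I_in ≈ 2.65 A

V_A = 220 × 778/2412 = 70.962 V; V_B = 220 × 268/2412 = 24.444 V; V_C = 220 × 734/2412 = 66.949 V.
P_out = V_A I_A + V_B I_B + V_C I_C = 70.962×3.14 + 24.444×5.45 + 66.949×3.39 = 222.82 + 133.22 + 226.96 = 583.00 W.
Ideal ⇒ P_in = P_out, so I_in = P_out/V_in = 583.00/220 = 2.65 A.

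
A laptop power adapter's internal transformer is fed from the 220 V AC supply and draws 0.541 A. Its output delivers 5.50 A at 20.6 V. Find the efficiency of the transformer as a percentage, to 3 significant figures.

η ≈ 95.2%

P_in = 220 × 0.541 = 119.020 W.
P_out = 20.6 × 5.50 = 113.300 W.
η = P_out/P_in = 113.300/119.020 = 0.952.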